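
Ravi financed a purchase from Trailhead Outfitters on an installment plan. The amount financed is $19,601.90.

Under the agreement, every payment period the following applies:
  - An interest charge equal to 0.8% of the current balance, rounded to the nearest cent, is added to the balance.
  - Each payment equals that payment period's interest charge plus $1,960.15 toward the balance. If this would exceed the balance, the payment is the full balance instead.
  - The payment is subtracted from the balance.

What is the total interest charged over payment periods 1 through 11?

$862.50

Payment period 1: $19,601.90 +$156.82 interest = $19,758.72; pay $2,116.97 → $17,641.75
Payment period 2: $17,641.75 +$141.13 interest = $17,782.88; pay $2,101.28 → $15,681.60
Payment period 3: $15,681.60 +$125.45 interest = $15,807.05; pay $2,085.60 → $13,721.45
Payment period 4: $13,721.45 +$109.77 interest = $13,831.22; pay $2,069.92 → $11,761.30
Payment period 5: $11,761.30 +$94.09 interest = $11,855.39; pay $2,054.24 → $9,801.15
Payment period 6: $9,801.15 +$78.41 interest = $9,879.56; pay $2,038.56 → $7,841.00
Payment period 7: $7,841.00 +$62.73 interest = $7,903.73; pay $2,022.88 → $5,880.85
Payment period 8: $5,880.85 +$47.05 interest = $5,927.90; pay $2,007.20 → $3,920.70
Payment period 9: $3,920.70 +$31.37 interest = $3,952.07; pay $1,991.52 → $1,960.55
Payment period 10: $1,960.55 +$15.68 interest = $1,976.23; pay $1,975.83 → $0.40
Payment period 11: $0.40 +$0.00 interest = $0.40; pay $0.40 → $0.00
Total interest: $156.82 + $141.13 + $125.45 + $109.77 + $94.09 + $78.41 + $62.73 + $47.05 + $31.37 + $15.68 + $0.00 = $862.50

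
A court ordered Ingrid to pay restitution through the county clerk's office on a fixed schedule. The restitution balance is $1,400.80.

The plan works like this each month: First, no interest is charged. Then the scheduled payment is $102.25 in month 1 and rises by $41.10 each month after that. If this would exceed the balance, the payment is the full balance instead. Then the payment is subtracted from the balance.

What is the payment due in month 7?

$170.80

# | Opening | Payment | End bal
1 | $1,400.80 | $102.25 | $1,298.55
2 | $1,298.55 | $143.35 | $1,155.20
3 | $1,155.20 | $184.45 | $970.75
4 | $970.75 | $225.55 | $745.20
5 | $745.20 | $266.65 | $478.55
6 | $478.55 | $307.75 | $170.80
7 | $170.80 | $170.80 | $0.00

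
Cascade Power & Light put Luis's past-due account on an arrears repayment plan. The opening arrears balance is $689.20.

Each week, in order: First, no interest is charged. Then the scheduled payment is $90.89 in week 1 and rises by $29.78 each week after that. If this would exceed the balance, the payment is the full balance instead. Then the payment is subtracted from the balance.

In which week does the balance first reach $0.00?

5

# | Opening | Payment | End bal
1 | $689.20 | $90.89 | $598.31
2 | $598.31 | $120.67 | $477.64
3 | $477.64 | $150.45 | $327.19
4 | $327.19 | $180.23 | $146.96
5 | $146.96 | $146.96 | $0.00
Balance reaches $0.00 in week 5.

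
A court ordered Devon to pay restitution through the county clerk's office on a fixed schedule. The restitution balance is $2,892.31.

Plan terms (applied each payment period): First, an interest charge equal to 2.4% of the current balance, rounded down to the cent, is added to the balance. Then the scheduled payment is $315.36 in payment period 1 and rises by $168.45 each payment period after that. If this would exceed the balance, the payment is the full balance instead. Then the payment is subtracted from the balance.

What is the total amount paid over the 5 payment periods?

$3,137.99

Payment period 1: opening $2,892.31; interest $69.41 → $2,961.72; payment $315.36; balance $2,646.36
Payment period 2: opening $2,646.36; interest $63.51 → $2,709.87; payment $483.81; balance $2,226.06
Payment period 3: opening $2,226.06; interest $53.42 → $2,279.48; payment $652.26; balance $1,627.22
Payment period 4: opening $1,627.22; interest $39.05 → $1,666.27; payment $820.71; balance $845.56
Payment period 5: opening $845.56; interest $20.29 → $865.85; payment $865.85; balance $0.00
Total paid: $3,137.99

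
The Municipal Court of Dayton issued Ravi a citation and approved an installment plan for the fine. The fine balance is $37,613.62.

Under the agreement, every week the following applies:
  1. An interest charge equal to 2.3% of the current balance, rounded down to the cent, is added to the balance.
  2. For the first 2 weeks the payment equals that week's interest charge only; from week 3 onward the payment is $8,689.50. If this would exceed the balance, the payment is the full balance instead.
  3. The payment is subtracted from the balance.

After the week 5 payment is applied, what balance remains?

# | Opening | Interest | Payment | End bal
1 | $37,613.62 | $865.11 | $865.11 | $37,613.62
2 | $37,613.62 | $865.11 | $865.11 | $37,613.62
3 | $37,613.62 | $865.11 | $8,689.50 | $29,789.23
4 | $29,789.23 | $685.15 | $8,689.50 | $21,784.88
5 | $21,784.88 | $501.05 | $8,689.50 | $13,596.43

$13,596.43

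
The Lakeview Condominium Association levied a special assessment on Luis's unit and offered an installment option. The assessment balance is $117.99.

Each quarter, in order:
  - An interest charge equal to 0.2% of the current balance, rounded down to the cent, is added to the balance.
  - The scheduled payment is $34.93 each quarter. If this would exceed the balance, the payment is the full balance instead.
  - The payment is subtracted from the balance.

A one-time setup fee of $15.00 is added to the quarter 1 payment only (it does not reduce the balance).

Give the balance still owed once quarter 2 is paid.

Quarter 1: opening $117.99; interest $0.23 → $118.22; payment $34.93 (+ $15.00 fee); balance $83.29
Quarter 2: opening $83.29; interest $0.16 → $83.45; payment $34.93; balance $48.52

$48.52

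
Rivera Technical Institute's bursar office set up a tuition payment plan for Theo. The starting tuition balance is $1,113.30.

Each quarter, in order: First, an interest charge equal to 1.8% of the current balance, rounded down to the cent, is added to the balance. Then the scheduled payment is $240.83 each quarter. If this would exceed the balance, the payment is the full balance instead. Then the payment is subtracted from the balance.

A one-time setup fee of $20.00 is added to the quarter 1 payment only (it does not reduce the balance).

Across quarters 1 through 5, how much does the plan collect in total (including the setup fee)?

Quarter 1: $1,113.30 +$20.03 interest = $1,133.33; pay $240.83 (+ $20.00 fee) → $892.50
Quarter 2: $892.50 +$16.06 interest = $908.56; pay $240.83 → $667.73
Quarter 3: $667.73 +$12.01 interest = $679.74; pay $240.83 → $438.91
Quarter 4: $438.91 +$7.90 interest = $446.81; pay $240.83 → $205.98
Quarter 5: $205.98 +$3.70 interest = $209.68; pay $209.68 → $0.00
Total paid: $1,193.00

$1,193.00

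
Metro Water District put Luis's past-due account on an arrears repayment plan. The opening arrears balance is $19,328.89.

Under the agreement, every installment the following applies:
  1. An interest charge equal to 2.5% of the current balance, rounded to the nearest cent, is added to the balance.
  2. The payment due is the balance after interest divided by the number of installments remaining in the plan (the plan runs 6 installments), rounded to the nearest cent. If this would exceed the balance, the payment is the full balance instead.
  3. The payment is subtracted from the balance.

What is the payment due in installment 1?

$3,302.02

Installment 1: opening $19,328.89; interest $483.22 → $19,812.11; payment $3,302.02; balance $16,510.09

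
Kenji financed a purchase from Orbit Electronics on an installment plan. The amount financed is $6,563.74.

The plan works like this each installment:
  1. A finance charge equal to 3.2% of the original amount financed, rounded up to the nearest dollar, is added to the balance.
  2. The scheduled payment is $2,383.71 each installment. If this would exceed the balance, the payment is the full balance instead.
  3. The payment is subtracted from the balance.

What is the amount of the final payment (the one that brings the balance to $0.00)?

$256.61

Installment 1: opening $6,563.74; interest $211.00 → $6,774.74; payment $2,383.71; balance $4,391.03
Installment 2: opening $4,391.03; interest $211.00 → $4,602.03; payment $2,383.71; balance $2,218.32
Installment 3: opening $2,218.32; interest $211.00 → $2,429.32; payment $2,383.71; balance $45.61
Installment 4: opening $45.61; interest $211.00 → $256.61; payment $256.61; balance $0.00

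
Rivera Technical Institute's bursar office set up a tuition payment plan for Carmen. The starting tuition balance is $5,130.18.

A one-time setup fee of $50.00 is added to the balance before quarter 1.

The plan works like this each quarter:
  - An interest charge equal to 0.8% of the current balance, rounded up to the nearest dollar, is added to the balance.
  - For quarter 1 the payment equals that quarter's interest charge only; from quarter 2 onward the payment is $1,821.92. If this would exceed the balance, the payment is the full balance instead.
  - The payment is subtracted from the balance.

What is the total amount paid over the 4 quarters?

Quarter 1: $5,180.18 +$42.00 interest = $5,222.18; pay $42.00 → $5,180.18
Quarter 2: $5,180.18 +$42.00 interest = $5,222.18; pay $1,821.92 → $3,400.26
Quarter 3: $3,400.26 +$28.00 interest = $3,428.26; pay $1,821.92 → $1,606.34
Quarter 4: $1,606.34 +$13.00 interest = $1,619.34; pay $1,619.34 → $0.00
Total paid: $5,305.18

$5,305.18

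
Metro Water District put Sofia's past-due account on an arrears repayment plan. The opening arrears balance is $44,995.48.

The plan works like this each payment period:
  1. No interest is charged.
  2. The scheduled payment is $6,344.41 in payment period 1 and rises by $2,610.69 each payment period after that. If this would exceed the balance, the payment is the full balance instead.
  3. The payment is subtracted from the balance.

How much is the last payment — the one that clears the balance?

# | Opening | Payment | End bal
1 | $44,995.48 | $6,344.41 | $38,651.07
2 | $38,651.07 | $8,955.10 | $29,695.97
3 | $29,695.97 | $11,565.79 | $18,130.18
4 | $18,130.18 | $14,176.48 | $3,953.70
5 | $3,953.70 | $3,953.70 | $0.00

$3,953.70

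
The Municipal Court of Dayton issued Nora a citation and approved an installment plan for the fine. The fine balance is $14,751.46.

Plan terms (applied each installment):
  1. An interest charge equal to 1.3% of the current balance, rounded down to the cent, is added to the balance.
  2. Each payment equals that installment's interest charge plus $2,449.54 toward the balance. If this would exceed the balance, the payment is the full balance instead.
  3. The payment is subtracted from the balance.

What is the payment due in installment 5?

$2,513.93

Installment 1: $14,751.46 +$191.76 interest = $14,943.22; pay $2,641.30 → $12,301.92
Installment 2: $12,301.92 +$159.92 interest = $12,461.84; pay $2,609.46 → $9,852.38
Installment 3: $9,852.38 +$128.08 interest = $9,980.46; pay $2,577.62 → $7,402.84
Installment 4: $7,402.84 +$96.23 interest = $7,499.07; pay $2,545.77 → $4,953.30
Installment 5: $4,953.30 +$64.39 interest = $5,017.69; pay $2,513.93 → $2,503.76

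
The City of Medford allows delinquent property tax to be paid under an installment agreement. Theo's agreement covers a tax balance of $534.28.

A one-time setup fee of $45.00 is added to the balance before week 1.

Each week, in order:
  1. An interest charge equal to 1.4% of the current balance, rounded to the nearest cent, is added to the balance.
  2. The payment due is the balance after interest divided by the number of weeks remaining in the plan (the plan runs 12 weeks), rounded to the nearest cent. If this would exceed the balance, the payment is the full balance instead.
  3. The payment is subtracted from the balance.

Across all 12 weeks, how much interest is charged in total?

# | Opening | Interest | Payment | End bal
1 | $579.28 | $8.11 | $48.95 | $538.44
2 | $538.44 | $7.54 | $49.63 | $496.35
3 | $496.35 | $6.95 | $50.33 | $452.97
4 | $452.97 | $6.34 | $51.03 | $408.28
5 | $408.28 | $5.72 | $51.75 | $362.25
6 | $362.25 | $5.07 | $52.47 | $314.85
7 | $314.85 | $4.41 | $53.21 | $266.05
8 | $266.05 | $3.72 | $53.95 | $215.82
9 | $215.82 | $3.02 | $54.71 | $164.13
10 | $164.13 | $2.30 | $55.48 | $110.95
11 | $110.95 | $1.55 | $56.25 | $56.25
12 | $56.25 | $0.79 | $57.04 | $0.00
Total interest: $8.11 + $7.54 + $6.95 + $6.34 + $5.72 + $5.07 + $4.41 + $3.72 + $3.02 + $2.30 + $1.55 + $0.79 = $55.52

$55.52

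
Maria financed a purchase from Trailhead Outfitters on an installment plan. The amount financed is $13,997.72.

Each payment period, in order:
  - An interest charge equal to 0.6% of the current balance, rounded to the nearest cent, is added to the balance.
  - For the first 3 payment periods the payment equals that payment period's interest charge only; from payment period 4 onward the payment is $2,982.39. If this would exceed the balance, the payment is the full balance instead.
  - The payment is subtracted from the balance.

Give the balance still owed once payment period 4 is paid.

$11,099.32

# | Opening | Interest | Payment | End bal
1 | $13,997.72 | $83.99 | $83.99 | $13,997.72
2 | $13,997.72 | $83.99 | $83.99 | $13,997.72
3 | $13,997.72 | $83.99 | $83.99 | $13,997.72
4 | $13,997.72 | $83.99 | $2,982.39 | $11,099.32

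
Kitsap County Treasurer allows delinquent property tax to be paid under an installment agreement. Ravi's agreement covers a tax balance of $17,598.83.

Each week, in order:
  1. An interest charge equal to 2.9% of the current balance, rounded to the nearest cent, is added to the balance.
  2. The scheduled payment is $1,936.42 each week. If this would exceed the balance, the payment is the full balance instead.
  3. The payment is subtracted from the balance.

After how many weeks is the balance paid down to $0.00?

11

# | Opening | Interest | Payment | End bal
1 | $17,598.83 | $510.37 | $1,936.42 | $16,172.78
2 | $16,172.78 | $469.01 | $1,936.42 | $14,705.37
3 | $14,705.37 | $426.46 | $1,936.42 | $13,195.41
4 | $13,195.41 | $382.67 | $1,936.42 | $11,641.66
5 | $11,641.66 | $337.61 | $1,936.42 | $10,042.85
6 | $10,042.85 | $291.24 | $1,936.42 | $8,397.67
7 | $8,397.67 | $243.53 | $1,936.42 | $6,704.78
8 | $6,704.78 | $194.44 | $1,936.42 | $4,962.80
9 | $4,962.80 | $143.92 | $1,936.42 | $3,170.30
10 | $3,170.30 | $91.94 | $1,936.42 | $1,325.82
11 | $1,325.82 | $38.45 | $1,364.27 | $0.00
Balance reaches $0.00 in week 11.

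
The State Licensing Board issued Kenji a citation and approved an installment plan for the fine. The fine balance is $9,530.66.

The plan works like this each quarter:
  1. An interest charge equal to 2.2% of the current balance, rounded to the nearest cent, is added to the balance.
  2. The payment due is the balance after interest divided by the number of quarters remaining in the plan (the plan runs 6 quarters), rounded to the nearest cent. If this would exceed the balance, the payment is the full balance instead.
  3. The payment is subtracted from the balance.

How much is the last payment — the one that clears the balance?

Quarter 1: opening $9,530.66; interest $209.67 → $9,740.33; payment $1,623.39; balance $8,116.94
Quarter 2: opening $8,116.94; interest $178.57 → $8,295.51; payment $1,659.10; balance $6,636.41
Quarter 3: opening $6,636.41; interest $146.00 → $6,782.41; payment $1,695.60; balance $5,086.81
Quarter 4: opening $5,086.81; interest $111.91 → $5,198.72; payment $1,732.91; balance $3,465.81
Quarter 5: opening $3,465.81; interest $76.25 → $3,542.06; payment $1,771.03; balance $1,771.03
Quarter 6: opening $1,771.03; interest $38.96 → $1,809.99; payment $1,809.99; balance $0.00

$1,809.99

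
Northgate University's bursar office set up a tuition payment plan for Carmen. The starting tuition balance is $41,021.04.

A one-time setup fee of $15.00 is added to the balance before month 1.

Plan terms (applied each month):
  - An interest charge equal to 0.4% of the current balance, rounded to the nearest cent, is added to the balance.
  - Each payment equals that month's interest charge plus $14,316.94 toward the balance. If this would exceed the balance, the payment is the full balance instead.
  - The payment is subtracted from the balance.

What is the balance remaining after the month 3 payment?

$0.00

Month 1: $41,036.04 +$164.14 interest = $41,200.18; pay $14,481.08 → $26,719.10
Month 2: $26,719.10 +$106.88 interest = $26,825.98; pay $14,423.82 → $12,402.16
Month 3: $12,402.16 +$49.61 interest = $12,451.77; pay $12,451.77 → $0.00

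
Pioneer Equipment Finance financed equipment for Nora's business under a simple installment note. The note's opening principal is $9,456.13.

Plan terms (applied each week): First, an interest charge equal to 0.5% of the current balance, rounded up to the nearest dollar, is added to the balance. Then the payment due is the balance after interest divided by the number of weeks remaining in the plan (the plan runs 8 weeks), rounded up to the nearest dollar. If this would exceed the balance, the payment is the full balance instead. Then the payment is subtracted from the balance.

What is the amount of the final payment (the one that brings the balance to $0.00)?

Week 1: opening $9,456.13; interest $48.00 → $9,504.13; payment $1,189.00; balance $8,315.13
Week 2: opening $8,315.13; interest $42.00 → $8,357.13; payment $1,194.00; balance $7,163.13
Week 3: opening $7,163.13; interest $36.00 → $7,199.13; payment $1,200.00; balance $5,999.13
Week 4: opening $5,999.13; interest $30.00 → $6,029.13; payment $1,206.00; balance $4,823.13
Week 5: opening $4,823.13; interest $25.00 → $4,848.13; payment $1,213.00; balance $3,635.13
Week 6: opening $3,635.13; interest $19.00 → $3,654.13; payment $1,219.00; balance $2,435.13
Week 7: opening $2,435.13; interest $13.00 → $2,448.13; payment $1,225.00; balance $1,223.13
Week 8: opening $1,223.13; interest $7.00 → $1,230.13; payment $1,230.13; balance $0.00

$1,230.13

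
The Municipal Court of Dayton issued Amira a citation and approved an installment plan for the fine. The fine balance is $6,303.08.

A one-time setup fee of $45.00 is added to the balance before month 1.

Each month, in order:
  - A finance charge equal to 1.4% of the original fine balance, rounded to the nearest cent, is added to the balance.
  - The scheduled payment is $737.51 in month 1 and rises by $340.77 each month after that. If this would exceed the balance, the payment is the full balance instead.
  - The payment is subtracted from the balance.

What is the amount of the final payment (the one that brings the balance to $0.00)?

$1,794.62

Month 1: opening $6,348.08; interest $88.24 → $6,436.32; payment $737.51; balance $5,698.81
Month 2: opening $5,698.81; interest $88.24 → $5,787.05; payment $1,078.28; balance $4,708.77
Month 3: opening $4,708.77; interest $88.24 → $4,797.01; payment $1,419.05; balance $3,377.96
Month 4: opening $3,377.96; interest $88.24 → $3,466.20; payment $1,759.82; balance $1,706.38
Month 5: opening $1,706.38; interest $88.24 → $1,794.62; payment $1,794.62; balance $0.00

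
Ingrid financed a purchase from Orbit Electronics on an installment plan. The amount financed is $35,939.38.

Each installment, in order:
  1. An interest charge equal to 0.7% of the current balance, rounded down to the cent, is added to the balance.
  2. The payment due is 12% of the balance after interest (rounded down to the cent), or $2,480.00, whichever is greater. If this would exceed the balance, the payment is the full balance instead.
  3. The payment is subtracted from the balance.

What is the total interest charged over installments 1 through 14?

$1,639.42

Installment 1: $35,939.38 +$251.57 interest = $36,190.95; pay $4,342.91 → $31,848.04
Installment 2: $31,848.04 +$222.93 interest = $32,070.97; pay $3,848.51 → $28,222.46
Installment 3: $28,222.46 +$197.55 interest = $28,420.01; pay $3,410.40 → $25,009.61
Installment 4: $25,009.61 +$175.06 interest = $25,184.67; pay $3,022.16 → $22,162.51
Installment 5: $22,162.51 +$155.13 interest = $22,317.64; pay $2,678.11 → $19,639.53
Installment 6: $19,639.53 +$137.47 interest = $19,777.00; pay $2,480.00 → $17,297.00
Installment 7: $17,297.00 +$121.07 interest = $17,418.07; pay $2,480.00 → $14,938.07
Installment 8: $14,938.07 +$104.56 interest = $15,042.63; pay $2,480.00 → $12,562.63
Installment 9: $12,562.63 +$87.93 interest = $12,650.56; pay $2,480.00 → $10,170.56
Installment 10: $10,170.56 +$71.19 interest = $10,241.75; pay $2,480.00 → $7,761.75
Installment 11: $7,761.75 +$54.33 interest = $7,816.08; pay $2,480.00 → $5,336.08
Installment 12: $5,336.08 +$37.35 interest = $5,373.43; pay $2,480.00 → $2,893.43
Installment 13: $2,893.43 +$20.25 interest = $2,913.68; pay $2,480.00 → $433.68
Installment 14: $433.68 +$3.03 interest = $436.71; pay $436.71 → $0.00
Total interest: $251.57 + $222.93 + $197.55 + $175.06 + $155.13 + $137.47 + $121.07 + $104.56 + $87.93 + $71.19 + $54.33 + $37.35 + $20.25 + $3.03 = $1,639.42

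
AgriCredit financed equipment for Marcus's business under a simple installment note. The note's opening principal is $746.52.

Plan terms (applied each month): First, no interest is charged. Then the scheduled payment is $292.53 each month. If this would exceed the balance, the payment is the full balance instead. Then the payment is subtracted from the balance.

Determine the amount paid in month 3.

Month 1: opening $746.52; payment $292.53; balance $453.99
Month 2: opening $453.99; payment $292.53; balance $161.46
Month 3: opening $161.46; payment $161.46; balance $0.00

$161.46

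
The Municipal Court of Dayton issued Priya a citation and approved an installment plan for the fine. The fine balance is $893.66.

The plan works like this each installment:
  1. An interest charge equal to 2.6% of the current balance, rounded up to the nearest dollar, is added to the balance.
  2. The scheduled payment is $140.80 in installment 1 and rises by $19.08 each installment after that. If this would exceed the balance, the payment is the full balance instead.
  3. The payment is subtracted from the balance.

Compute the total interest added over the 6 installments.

Installment 1: opening $893.66; interest $24.00 → $917.66; payment $140.80; balance $776.86
Installment 2: opening $776.86; interest $21.00 → $797.86; payment $159.88; balance $637.98
Installment 3: opening $637.98; interest $17.00 → $654.98; payment $178.96; balance $476.02
Installment 4: opening $476.02; interest $13.00 → $489.02; payment $198.04; balance $290.98
Installment 5: opening $290.98; interest $8.00 → $298.98; payment $217.12; balance $81.86
Installment 6: opening $81.86; interest $3.00 → $84.86; payment $84.86; balance $0.00
Total interest: $24.00 + $21.00 + $17.00 + $13.00 + $8.00 + $3.00 = $86.00

$86.00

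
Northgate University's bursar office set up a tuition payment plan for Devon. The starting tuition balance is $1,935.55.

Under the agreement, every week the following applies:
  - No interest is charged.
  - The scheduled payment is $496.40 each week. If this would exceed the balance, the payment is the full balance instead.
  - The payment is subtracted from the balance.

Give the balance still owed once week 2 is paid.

# | Opening | Payment | End bal
1 | $1,935.55 | $496.40 | $1,439.15
2 | $1,439.15 | $496.40 | $942.75

$942.75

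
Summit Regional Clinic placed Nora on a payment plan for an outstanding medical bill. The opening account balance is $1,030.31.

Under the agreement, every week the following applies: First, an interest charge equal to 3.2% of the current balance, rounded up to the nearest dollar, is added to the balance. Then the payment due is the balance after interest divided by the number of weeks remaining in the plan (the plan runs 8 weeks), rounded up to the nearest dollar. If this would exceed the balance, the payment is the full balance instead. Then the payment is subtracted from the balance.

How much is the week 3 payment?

$142.00

# | Opening | Interest | Payment | End bal
1 | $1,030.31 | $33.00 | $133.00 | $930.31
2 | $930.31 | $30.00 | $138.00 | $822.31
3 | $822.31 | $27.00 | $142.00 | $707.31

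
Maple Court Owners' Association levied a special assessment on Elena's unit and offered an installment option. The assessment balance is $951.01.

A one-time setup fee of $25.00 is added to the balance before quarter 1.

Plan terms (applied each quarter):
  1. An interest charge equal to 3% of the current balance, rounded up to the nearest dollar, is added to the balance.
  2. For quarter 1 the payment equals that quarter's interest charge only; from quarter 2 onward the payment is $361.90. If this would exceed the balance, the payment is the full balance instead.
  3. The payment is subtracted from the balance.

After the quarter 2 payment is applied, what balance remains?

$644.11

Quarter 1: $976.01 +$30.00 interest = $1,006.01; pay $30.00 → $976.01
Quarter 2: $976.01 +$30.00 interest = $1,006.01; pay $361.90 → $644.11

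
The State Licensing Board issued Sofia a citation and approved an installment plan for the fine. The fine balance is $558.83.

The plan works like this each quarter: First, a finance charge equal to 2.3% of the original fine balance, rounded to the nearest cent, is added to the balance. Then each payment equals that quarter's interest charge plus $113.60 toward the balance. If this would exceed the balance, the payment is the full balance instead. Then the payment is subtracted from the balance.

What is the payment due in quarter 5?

$117.28

# | Opening | Interest | Payment | End bal
1 | $558.83 | $12.85 | $126.45 | $445.23
2 | $445.23 | $12.85 | $126.45 | $331.63
3 | $331.63 | $12.85 | $126.45 | $218.03
4 | $218.03 | $12.85 | $126.45 | $104.43
5 | $104.43 | $12.85 | $117.28 | $0.00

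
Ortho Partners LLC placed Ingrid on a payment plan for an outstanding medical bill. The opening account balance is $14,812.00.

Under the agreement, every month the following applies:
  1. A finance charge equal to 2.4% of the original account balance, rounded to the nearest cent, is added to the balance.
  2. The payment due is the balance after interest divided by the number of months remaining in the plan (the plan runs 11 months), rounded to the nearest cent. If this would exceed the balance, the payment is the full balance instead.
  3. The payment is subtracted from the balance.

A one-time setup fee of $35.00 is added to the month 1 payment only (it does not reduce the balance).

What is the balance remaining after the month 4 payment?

Month 1: $14,812.00 +$355.49 interest = $15,167.49; pay $1,378.86 (+ $35.00 fee) → $13,788.63
Month 2: $13,788.63 +$355.49 interest = $14,144.12; pay $1,414.41 → $12,729.71
Month 3: $12,729.71 +$355.49 interest = $13,085.20; pay $1,453.91 → $11,631.29
Month 4: $11,631.29 +$355.49 interest = $11,986.78; pay $1,498.35 → $10,488.43

$10,488.43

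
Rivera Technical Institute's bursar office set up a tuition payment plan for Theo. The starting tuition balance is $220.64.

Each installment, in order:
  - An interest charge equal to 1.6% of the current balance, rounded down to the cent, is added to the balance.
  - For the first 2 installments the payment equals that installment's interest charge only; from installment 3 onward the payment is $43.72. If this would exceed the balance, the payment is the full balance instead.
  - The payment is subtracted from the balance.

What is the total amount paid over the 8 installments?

$239.00

# | Opening | Interest | Payment | End bal
1 | $220.64 | $3.53 | $3.53 | $220.64
2 | $220.64 | $3.53 | $3.53 | $220.64
3 | $220.64 | $3.53 | $43.72 | $180.45
4 | $180.45 | $2.88 | $43.72 | $139.61
5 | $139.61 | $2.23 | $43.72 | $98.12
6 | $98.12 | $1.56 | $43.72 | $55.96
7 | $55.96 | $0.89 | $43.72 | $13.13
8 | $13.13 | $0.21 | $13.34 | $0.00
Total paid: $239.00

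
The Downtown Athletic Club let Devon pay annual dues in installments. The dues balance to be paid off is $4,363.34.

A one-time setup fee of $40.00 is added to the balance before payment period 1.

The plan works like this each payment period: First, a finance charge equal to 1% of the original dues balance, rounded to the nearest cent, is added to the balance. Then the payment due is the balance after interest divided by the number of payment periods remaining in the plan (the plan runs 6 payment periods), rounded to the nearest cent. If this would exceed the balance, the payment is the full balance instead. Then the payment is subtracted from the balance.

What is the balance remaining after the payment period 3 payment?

$2,282.38

# | Opening | Interest | Payment | End bal
1 | $4,403.34 | $43.63 | $741.16 | $3,705.81
2 | $3,705.81 | $43.63 | $749.89 | $2,999.55
3 | $2,999.55 | $43.63 | $760.80 | $2,282.38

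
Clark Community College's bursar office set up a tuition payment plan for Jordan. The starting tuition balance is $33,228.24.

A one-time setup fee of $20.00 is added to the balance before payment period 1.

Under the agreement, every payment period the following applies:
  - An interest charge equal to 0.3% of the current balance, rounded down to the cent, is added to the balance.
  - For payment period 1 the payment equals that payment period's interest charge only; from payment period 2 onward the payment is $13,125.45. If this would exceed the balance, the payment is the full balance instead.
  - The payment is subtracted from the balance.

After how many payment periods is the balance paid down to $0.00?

4

# | Opening | Interest | Payment | End bal
1 | $33,248.24 | $99.74 | $99.74 | $33,248.24
2 | $33,248.24 | $99.74 | $13,125.45 | $20,222.53
3 | $20,222.53 | $60.66 | $13,125.45 | $7,157.74
4 | $7,157.74 | $21.47 | $7,179.21 | $0.00
Balance reaches $0.00 in payment period 4.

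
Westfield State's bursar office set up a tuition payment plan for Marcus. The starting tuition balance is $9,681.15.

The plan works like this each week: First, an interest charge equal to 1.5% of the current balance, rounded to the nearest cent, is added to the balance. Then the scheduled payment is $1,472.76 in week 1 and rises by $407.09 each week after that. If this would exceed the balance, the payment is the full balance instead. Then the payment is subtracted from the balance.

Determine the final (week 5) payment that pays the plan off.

$1,810.00

Week 1: $9,681.15 +$145.22 interest = $9,826.37; pay $1,472.76 → $8,353.61
Week 2: $8,353.61 +$125.30 interest = $8,478.91; pay $1,879.85 → $6,599.06
Week 3: $6,599.06 +$98.99 interest = $6,698.05; pay $2,286.94 → $4,411.11
Week 4: $4,411.11 +$66.17 interest = $4,477.28; pay $2,694.03 → $1,783.25
Week 5: $1,783.25 +$26.75 interest = $1,810.00; pay $1,810.00 → $0.00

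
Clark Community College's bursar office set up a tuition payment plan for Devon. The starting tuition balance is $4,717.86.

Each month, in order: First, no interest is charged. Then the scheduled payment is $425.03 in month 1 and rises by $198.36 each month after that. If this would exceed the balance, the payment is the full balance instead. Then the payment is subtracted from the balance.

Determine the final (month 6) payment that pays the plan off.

Month 1: opening $4,717.86; payment $425.03; balance $4,292.83
Month 2: opening $4,292.83; payment $623.39; balance $3,669.44
Month 3: opening $3,669.44; payment $821.75; balance $2,847.69
Month 4: opening $2,847.69; payment $1,020.11; balance $1,827.58
Month 5: opening $1,827.58; payment $1,218.47; balance $609.11
Month 6: opening $609.11; payment $609.11; balance $0.00

$609.11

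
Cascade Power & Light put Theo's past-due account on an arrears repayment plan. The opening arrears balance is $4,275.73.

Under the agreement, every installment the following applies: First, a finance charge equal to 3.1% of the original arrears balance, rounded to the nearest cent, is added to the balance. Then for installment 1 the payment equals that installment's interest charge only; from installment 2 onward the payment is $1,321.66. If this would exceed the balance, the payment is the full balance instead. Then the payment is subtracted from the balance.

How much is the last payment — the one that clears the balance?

$840.95

# | Opening | Interest | Payment | End bal
1 | $4,275.73 | $132.55 | $132.55 | $4,275.73
2 | $4,275.73 | $132.55 | $1,321.66 | $3,086.62
3 | $3,086.62 | $132.55 | $1,321.66 | $1,897.51
4 | $1,897.51 | $132.55 | $1,321.66 | $708.40
5 | $708.40 | $132.55 | $840.95 | $0.00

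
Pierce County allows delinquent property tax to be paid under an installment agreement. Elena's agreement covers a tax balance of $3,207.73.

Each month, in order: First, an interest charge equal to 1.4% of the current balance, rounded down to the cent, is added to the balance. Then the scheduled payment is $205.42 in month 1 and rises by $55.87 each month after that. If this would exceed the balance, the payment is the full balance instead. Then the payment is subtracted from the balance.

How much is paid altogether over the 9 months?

$3,461.17

Month 1: $3,207.73 +$44.90 interest = $3,252.63; pay $205.42 → $3,047.21
Month 2: $3,047.21 +$42.66 interest = $3,089.87; pay $261.29 → $2,828.58
Month 3: $2,828.58 +$39.60 interest = $2,868.18; pay $317.16 → $2,551.02
Month 4: $2,551.02 +$35.71 interest = $2,586.73; pay $373.03 → $2,213.70
Month 5: $2,213.70 +$30.99 interest = $2,244.69; pay $428.90 → $1,815.79
Month 6: $1,815.79 +$25.42 interest = $1,841.21; pay $484.77 → $1,356.44
Month 7: $1,356.44 +$18.99 interest = $1,375.43; pay $540.64 → $834.79
Month 8: $834.79 +$11.68 interest = $846.47; pay $596.51 → $249.96
Month 9: $249.96 +$3.49 interest = $253.45; pay $253.45 → $0.00
Total paid: $3,461.17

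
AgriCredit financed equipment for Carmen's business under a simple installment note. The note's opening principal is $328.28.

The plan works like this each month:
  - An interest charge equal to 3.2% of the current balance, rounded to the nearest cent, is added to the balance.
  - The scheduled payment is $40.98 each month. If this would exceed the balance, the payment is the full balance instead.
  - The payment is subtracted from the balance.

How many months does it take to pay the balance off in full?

Month 1: opening $328.28; interest $10.50 → $338.78; payment $40.98; balance $297.80
Month 2: opening $297.80; interest $9.53 → $307.33; payment $40.98; balance $266.35
Month 3: opening $266.35; interest $8.52 → $274.87; payment $40.98; balance $233.89
Month 4: opening $233.89; interest $7.48 → $241.37; payment $40.98; balance $200.39
Month 5: opening $200.39; interest $6.41 → $206.80; payment $40.98; balance $165.82
Month 6: opening $165.82; interest $5.31 → $171.13; payment $40.98; balance $130.15
Month 7: opening $130.15; interest $4.16 → $134.31; payment $40.98; balance $93.33
Month 8: opening $93.33; interest $2.99 → $96.32; payment $40.98; balance $55.34
Month 9: opening $55.34; interest $1.77 → $57.11; payment $40.98; balance $16.13
Month 10: opening $16.13; interest $0.52 → $16.65; payment $16.65; balance $0.00
Balance reaches $0.00 in month 10.

10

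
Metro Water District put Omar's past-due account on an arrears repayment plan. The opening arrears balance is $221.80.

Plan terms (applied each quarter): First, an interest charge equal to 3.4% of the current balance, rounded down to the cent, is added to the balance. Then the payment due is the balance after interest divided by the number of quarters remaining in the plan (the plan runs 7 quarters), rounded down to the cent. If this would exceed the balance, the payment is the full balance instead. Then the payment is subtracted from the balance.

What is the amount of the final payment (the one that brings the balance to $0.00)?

$40.03

Quarter 1: $221.80 +$7.54 interest = $229.34; pay $32.76 → $196.58
Quarter 2: $196.58 +$6.68 interest = $203.26; pay $33.87 → $169.39
Quarter 3: $169.39 +$5.75 interest = $175.14; pay $35.02 → $140.12
Quarter 4: $140.12 +$4.76 interest = $144.88; pay $36.22 → $108.66
Quarter 5: $108.66 +$3.69 interest = $112.35; pay $37.45 → $74.90
Quarter 6: $74.90 +$2.54 interest = $77.44; pay $38.72 → $38.72
Quarter 7: $38.72 +$1.31 interest = $40.03; pay $40.03 → $0.00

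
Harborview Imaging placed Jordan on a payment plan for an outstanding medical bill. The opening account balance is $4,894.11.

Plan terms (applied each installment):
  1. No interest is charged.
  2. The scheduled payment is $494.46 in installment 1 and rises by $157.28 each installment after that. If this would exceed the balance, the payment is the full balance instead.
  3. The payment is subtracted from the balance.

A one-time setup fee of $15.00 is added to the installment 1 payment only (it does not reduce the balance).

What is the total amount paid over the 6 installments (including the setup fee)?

Installment 1: opening $4,894.11; payment $494.46 (+ $15.00 fee); balance $4,399.65
Installment 2: opening $4,399.65; payment $651.74; balance $3,747.91
Installment 3: opening $3,747.91; payment $809.02; balance $2,938.89
Installment 4: opening $2,938.89; payment $966.30; balance $1,972.59
Installment 5: opening $1,972.59; payment $1,123.58; balance $849.01
Installment 6: opening $849.01; payment $849.01; balance $0.00
Total paid: $4,909.11

$4,909.11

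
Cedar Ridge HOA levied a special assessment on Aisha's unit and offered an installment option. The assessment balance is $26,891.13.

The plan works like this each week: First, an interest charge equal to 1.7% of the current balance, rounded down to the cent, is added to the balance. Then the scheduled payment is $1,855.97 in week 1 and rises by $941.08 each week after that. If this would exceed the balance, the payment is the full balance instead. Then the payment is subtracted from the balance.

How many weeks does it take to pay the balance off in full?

Week 1: opening $26,891.13; interest $457.14 → $27,348.27; payment $1,855.97; balance $25,492.30
Week 2: opening $25,492.30; interest $433.36 → $25,925.66; payment $2,797.05; balance $23,128.61
Week 3: opening $23,128.61; interest $393.18 → $23,521.79; payment $3,738.13; balance $19,783.66
Week 4: opening $19,783.66; interest $336.32 → $20,119.98; payment $4,679.21; balance $15,440.77
Week 5: opening $15,440.77; interest $262.49 → $15,703.26; payment $5,620.29; balance $10,082.97
Week 6: opening $10,082.97; interest $171.41 → $10,254.38; payment $6,561.37; balance $3,693.01
Week 7: opening $3,693.01; interest $62.78 → $3,755.79; payment $3,755.79; balance $0.00
Balance reaches $0.00 in week 7.

7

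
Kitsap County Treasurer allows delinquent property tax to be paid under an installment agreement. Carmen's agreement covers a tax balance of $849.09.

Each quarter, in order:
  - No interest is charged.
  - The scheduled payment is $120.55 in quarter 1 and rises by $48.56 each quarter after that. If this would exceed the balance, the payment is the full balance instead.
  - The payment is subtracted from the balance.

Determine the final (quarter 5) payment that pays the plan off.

$75.53

Quarter 1: opening $849.09; payment $120.55; balance $728.54
Quarter 2: opening $728.54; payment $169.11; balance $559.43
Quarter 3: opening $559.43; payment $217.67; balance $341.76
Quarter 4: opening $341.76; payment $266.23; balance $75.53
Quarter 5: opening $75.53; payment $75.53; balance $0.00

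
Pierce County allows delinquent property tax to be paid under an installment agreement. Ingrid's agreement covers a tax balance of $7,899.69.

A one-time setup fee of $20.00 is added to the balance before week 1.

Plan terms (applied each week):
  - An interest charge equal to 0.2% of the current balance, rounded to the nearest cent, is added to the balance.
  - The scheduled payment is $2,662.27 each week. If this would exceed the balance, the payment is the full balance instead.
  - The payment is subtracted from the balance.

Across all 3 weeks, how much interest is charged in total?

# | Opening | Interest | Payment | End bal
1 | $7,919.69 | $15.84 | $2,662.27 | $5,273.26
2 | $5,273.26 | $10.55 | $2,662.27 | $2,621.54
3 | $2,621.54 | $5.24 | $2,626.78 | $0.00
Total interest: $15.84 + $10.55 + $5.24 = $31.63

$31.63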